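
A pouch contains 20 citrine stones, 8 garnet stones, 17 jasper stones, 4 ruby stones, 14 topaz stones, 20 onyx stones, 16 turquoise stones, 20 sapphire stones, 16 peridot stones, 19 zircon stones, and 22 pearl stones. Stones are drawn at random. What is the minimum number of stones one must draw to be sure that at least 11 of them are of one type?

103

Put each drawn stone into a box by type. The largest draw with every box below 11 takes min(count, 10) from each type; types with fewer than 10 contribute all they have.
Σ min(cᵢ, 10) = 10 + 8 + 10 + 4 + 10 + 10 + 10 + 10 + 10 + 10 + 10 = 102.
Draw number 102 + 1 = 103 must push one box to 11.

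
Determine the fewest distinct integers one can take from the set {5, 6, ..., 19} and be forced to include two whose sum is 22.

10

Group the elements by complementary pair {x, 22−x}: {5,17}, {6,16}, {7,15}, …, giving 6 two-element pairs, the single value 11 (it cannot pair with itself since the integers are distinct), and 2 integers whose partner 22−x falls outside [5,19].
By the pigeonhole principle, treating each of those 9 groups as a pigeonhole, one can pick one integer per group — 9 integers — with no two summing to 22.
The 10th integer lands in an occupied pair, forcing a sum of 22.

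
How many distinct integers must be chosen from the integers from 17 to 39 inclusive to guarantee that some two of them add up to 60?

Two chosen integers sum to 60 exactly when both halves of some pair {x, 60−x} with 21 ≤ x ≤ 60−x ≤ 39 are chosen — 9 such pairs.
The remaining 5 elements (those with no distinct partner in range) can never complete a 60-sum, so the worst case takes all of them and one from each pair: 5 + 9 = 14.
The 15th integer has to be the second member of some pair, so 14 + 1 = 15.

15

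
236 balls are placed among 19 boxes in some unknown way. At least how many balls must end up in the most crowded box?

By pigeonhole, the 19 boxes are the holes and the 236 balls are the pigeons.
If every box held at most 12 balls, the total would be at most 19 × 12 = 228, which is less than 236.
So some box holds at least ⌈236/19⌉ = 13 balls.

13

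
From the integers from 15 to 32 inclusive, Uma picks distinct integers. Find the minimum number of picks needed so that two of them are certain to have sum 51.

Group the elements by complementary pair {x, 51−x}: {19,32}, {20,31}, {21,30}, …, giving 7 two-element pairs and 4 integers whose partner 51−x falls outside [15,32].
Pigeonhole: treating each of those 11 groups as a pigeonhole, one can pick one integer per group — 11 integers — with no two summing to 51.
The 12th integer lands in an occupied pair, forcing a sum of 51.

12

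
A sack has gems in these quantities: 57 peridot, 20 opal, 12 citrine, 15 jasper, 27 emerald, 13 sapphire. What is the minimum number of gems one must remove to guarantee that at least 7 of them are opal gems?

In the worst case for collecting opal gems, every non-opal gem comes out first.
There are 57 + 12 + 15 + 27 + 13 = 124 non-opal gems altogether.
After those, each further gem must be opal, so 124 + 7 = 131 draws guarantee 7 opal gems.

131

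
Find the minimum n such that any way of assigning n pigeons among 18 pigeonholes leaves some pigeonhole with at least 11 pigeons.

With 180 pigeons one could put exactly 10 in each of the 18 pigeonholes, and no pigeonhole would reach 11.
One more pigeon must land in a pigeonhole that already has 10, giving it 11.
So 18 × 10 + 1 = 181 pigeons are required.

181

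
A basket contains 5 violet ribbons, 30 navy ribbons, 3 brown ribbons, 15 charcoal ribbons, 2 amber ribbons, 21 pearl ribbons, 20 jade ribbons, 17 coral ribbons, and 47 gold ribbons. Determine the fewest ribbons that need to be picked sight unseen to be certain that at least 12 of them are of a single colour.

Pigeonhole: the 9 colours are the holes; the ribbons drawn are the pigeons.
To avoid 12 of any one colour, the worst case takes at most 11 of each colour, or every ribbon of a colour that has fewer than 11.
That gives 5 + 11 + 3 + 11 + 2 + 11 + 11 + 11 + 11 = 76 ribbons with no colour reaching 12.
The next ribbon forces some colour to 12, so 76 + 1 = 77.

77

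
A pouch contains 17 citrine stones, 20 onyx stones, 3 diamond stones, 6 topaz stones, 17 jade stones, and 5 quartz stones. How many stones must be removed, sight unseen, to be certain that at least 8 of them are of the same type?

An adversary could hand out at most 7 stones per type (diamond, topaz, quartz run out sooner): 7 + 7 + 3 + 6 + 7 + 5 = 35 stones and still no type has 8.
One more stone lands in a type already at 7, so 36 draws are enough and 35 are not.

36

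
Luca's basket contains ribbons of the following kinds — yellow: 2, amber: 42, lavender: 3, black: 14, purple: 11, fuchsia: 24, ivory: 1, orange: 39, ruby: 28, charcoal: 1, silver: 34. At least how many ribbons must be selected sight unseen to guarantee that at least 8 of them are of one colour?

57

The 11 colours are the holes; the ribbons drawn are the pigeons.
To avoid 8 of any one colour, the worst case takes at most 7 of each colour, or every ribbon of a colour that has fewer than 7.
That gives 2 + 7 + 3 + 7 + 7 + 7 + 1 + 7 + 7 + 1 + 7 = 56 ribbons with no colour reaching 8.
The next ribbon forces some colour to 8, so 56 + 1 = 57.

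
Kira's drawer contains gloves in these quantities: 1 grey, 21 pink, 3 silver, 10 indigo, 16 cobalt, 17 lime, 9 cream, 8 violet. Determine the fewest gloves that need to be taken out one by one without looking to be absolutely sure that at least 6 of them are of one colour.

By the pigeonhole principle, put each drawn glove into a box by colour. The largest draw with every box below 6 takes min(count, 5) from each colour; colours with fewer than 5 contribute all they have.
Σ min(cᵢ, 5) = 1 + 5 + 3 + 5 + 5 + 5 + 5 + 5 = 34.
Draw number 34 + 1 = 35 must push one box to 6.

35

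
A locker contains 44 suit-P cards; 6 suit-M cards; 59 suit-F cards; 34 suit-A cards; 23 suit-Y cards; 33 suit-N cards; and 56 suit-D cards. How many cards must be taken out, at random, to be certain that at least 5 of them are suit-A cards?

226

In the worst case for collecting suit-A cards, every non-suit-A card comes out first.
There are 44 + 6 + 59 + 23 + 33 + 56 = 221 non-suit-A cards altogether.
After those, each further card must be suit-A, so 221 + 5 = 226 draws guarantee 5 suit-A cards.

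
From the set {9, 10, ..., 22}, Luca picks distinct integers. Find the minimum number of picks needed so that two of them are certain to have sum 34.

Two chosen integers sum to 34 exactly when both halves of some pair {x, 34−x} with 12 ≤ x ≤ 34−x ≤ 22 are chosen — 5 such pairs.
The remaining 4 elements (those with no distinct partner in range) can never complete a 34-sum, so the worst case takes all of them and one from each pair: 4 + 5 = 9.
Pigeonhole: the 10th integer has to be the second member of some pair, so 9 + 1 = 10.

10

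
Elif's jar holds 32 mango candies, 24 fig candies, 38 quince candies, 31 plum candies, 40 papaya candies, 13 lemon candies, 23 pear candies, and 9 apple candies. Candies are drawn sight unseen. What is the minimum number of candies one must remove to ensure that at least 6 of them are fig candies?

192

In the worst case for collecting fig candies, every non-fig candy comes out first.
There are 32 + 38 + 31 + 40 + 13 + 23 + 9 = 186 non-fig candies altogether.
After those, each further candy must be fig, so 186 + 6 = 192 draws guarantee 6 fig candies.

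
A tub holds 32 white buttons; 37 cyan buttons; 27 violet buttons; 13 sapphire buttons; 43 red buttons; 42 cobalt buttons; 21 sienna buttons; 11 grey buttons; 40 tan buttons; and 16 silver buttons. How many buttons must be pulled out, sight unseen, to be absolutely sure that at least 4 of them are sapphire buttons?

In the worst case for collecting sapphire buttons, every non-sapphire button comes out first.
There are 32 + 37 + 27 + 43 + 42 + 21 + 11 + 40 + 16 = 269 non-sapphire buttons altogether.
After those, each further button must be sapphire, so 269 + 4 = 273 draws guarantee 4 sapphire buttons.

273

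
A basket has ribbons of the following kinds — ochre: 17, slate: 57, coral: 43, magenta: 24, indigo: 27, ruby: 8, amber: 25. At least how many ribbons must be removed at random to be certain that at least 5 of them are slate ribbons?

In the worst case for collecting slate ribbons, every non-slate ribbon comes out first.
There are 17 + 43 + 24 + 27 + 8 + 25 = 144 non-slate ribbons altogether.
After those, each further ribbon must be slate, so 144 + 5 = 149 draws guarantee 5 slate ribbons.

149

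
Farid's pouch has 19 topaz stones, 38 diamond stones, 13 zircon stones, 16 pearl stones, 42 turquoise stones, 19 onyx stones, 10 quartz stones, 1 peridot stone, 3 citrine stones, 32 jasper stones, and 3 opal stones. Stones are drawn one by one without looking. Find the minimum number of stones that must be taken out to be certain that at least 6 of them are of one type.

An adversary could hand out at most 5 stones per type (peridot, citrine, opal run out sooner): 5 + 5 + 5 + 5 + 5 + 5 + 5 + 1 + 3 + 5 + 3 = 47 stones and still no type has 6.
One more stone lands in a type already at 5, so 48 draws are enough and 47 are not.

48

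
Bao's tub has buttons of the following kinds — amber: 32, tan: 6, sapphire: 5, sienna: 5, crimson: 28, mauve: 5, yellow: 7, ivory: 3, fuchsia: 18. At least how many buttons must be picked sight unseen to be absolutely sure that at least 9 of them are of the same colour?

56

An adversary could hand out at most 8 buttons per colour (6 colours run out sooner): 8 + 6 + 5 + 5 + 8 + 5 + 7 + 3 + 8 = 55 buttons and still no colour has 9.
One more button lands in a colour already at 8, so 56 draws are enough and 55 are not.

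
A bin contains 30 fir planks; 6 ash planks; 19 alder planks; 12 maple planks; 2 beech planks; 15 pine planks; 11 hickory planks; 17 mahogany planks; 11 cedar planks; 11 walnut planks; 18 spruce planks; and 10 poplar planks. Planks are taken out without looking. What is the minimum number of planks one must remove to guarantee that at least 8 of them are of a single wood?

An adversary could hand out at most 7 planks per wood (ash, beech run out sooner): 7 + 6 + 7 + 7 + 2 + 7 + 7 + 7 + 7 + 7 + 7 + 7 = 78 planks and still no wood has 8.
One more plank lands in a wood already at 7, so 79 draws are enough and 78 are not.

79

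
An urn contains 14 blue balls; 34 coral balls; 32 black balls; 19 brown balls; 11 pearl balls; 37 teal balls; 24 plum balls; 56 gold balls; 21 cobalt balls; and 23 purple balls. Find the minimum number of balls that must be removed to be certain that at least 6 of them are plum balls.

In the worst case for collecting plum balls, every non-plum ball comes out first.
There are 14 + 34 + 32 + 19 + 11 + 37 + 56 + 21 + 23 = 247 non-plum balls altogether.
After those, each further ball must be plum, so 247 + 6 = 253 draws guarantee 6 plum balls.

253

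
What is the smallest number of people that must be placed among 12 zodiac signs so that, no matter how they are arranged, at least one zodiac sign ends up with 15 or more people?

169

With 168 people one could put exactly 14 in each of the 12 zodiac signs, and no zodiac sign would reach 15.
One more person must land in a zodiac sign that already has 14, giving it 15.
So 12 × 14 + 1 = 169 people are required.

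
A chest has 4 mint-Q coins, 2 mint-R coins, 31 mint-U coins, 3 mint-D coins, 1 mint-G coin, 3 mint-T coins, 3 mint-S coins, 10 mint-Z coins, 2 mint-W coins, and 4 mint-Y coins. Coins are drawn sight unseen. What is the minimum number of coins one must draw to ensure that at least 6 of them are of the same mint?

33

An adversary could hand out at most 5 coins per mint (8 mints run out sooner): 4 + 2 + 5 + 3 + 1 + 3 + 3 + 5 + 2 + 4 = 32 coins and still no mint has 6.
By pigeonhole, one more coin lands in a mint already at 5, so 33 draws are enough and 32 are not.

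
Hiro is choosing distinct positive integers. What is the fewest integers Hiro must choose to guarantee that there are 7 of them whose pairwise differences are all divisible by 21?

Integers whose pairwise differences are multiples of 21 are exactly those sharing a remainder mod 21. Pigeonhole: the 21 residue classes mod 21 are the pigeonholes.
With 126 integers one could put 6 in each residue class and have no class reach 7.
The 127th integer pushes some class to 7, so 21·6 + 1 = 127.

127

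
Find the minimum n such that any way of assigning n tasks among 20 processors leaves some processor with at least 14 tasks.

261

With 260 tasks one could put exactly 13 in each of the 20 processors, and no processor would reach 14.
One more task must land in a processor that already has 13, giving it 14.
So 20 × 13 + 1 = 261 tasks are required.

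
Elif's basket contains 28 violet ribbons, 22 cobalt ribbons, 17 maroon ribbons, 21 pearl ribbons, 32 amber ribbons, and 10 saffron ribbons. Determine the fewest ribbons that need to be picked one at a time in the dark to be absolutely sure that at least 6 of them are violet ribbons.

108

In the worst case for collecting violet ribbons, every non-violet ribbon comes out first.
There are 22 + 17 + 21 + 32 + 10 = 102 non-violet ribbons altogether.
After those, each further ribbon must be violet, so 102 + 6 = 108 draws guarantee 6 violet ribbons.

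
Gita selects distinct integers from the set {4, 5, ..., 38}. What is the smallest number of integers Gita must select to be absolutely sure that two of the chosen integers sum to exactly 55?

Two chosen integers sum to 55 exactly when both halves of some pair {x, 55−x} with 17 ≤ x ≤ 55−x ≤ 38 are chosen — 11 such pairs.
The remaining 13 elements (those with no distinct partner in range) can never complete a 55-sum, so the worst case takes all of them and one from each pair: 13 + 11 = 24.
The 25th integer has to be the second member of some pair, so 24 + 1 = 25.

25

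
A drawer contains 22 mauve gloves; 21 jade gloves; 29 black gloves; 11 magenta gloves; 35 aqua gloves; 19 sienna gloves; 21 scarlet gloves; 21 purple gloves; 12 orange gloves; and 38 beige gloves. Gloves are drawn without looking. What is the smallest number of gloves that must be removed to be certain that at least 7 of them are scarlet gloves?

215

In the worst case for collecting scarlet gloves, every non-scarlet glove comes out first.
There are 22 + 21 + 29 + 11 + 35 + 19 + 21 + 12 + 38 = 208 non-scarlet gloves altogether.
After those, each further glove must be scarlet, so 208 + 7 = 215 draws guarantee 7 scarlet gloves.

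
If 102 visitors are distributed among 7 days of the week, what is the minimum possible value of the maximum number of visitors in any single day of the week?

By pigeonhole, the 7 days of the week are the holes and the 102 visitors are the pigeons.
If every day of the week held at most 14 visitors, the total would be at most 7 × 14 = 98, which is less than 102.
So some day of the week holds at least ⌈102/7⌉ = 15 visitors.

15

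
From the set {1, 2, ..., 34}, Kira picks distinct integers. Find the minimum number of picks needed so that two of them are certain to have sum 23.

Group the elements by complementary pair {x, 23−x}: {1,22}, {2,21}, {3,20}, …, giving 11 two-element pairs and 12 integers whose partner 23−x falls outside [1,34].
Treating each of those 23 groups as a pigeonhole, one can pick one integer per group — 23 integers — with no two summing to 23.
The 24th integer lands in an occupied pair, forcing a sum of 23.

24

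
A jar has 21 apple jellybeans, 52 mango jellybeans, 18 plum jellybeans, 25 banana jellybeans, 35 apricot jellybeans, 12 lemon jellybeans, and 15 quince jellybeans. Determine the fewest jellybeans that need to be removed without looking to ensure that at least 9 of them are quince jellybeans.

172

In the worst case for collecting quince jellybeans, every non-quince jellybean comes out first.
There are 21 + 52 + 18 + 25 + 35 + 12 = 163 non-quince jellybeans altogether.
After those, each further jellybean must be quince, so 163 + 9 = 172 draws guarantee 9 quince jellybeans.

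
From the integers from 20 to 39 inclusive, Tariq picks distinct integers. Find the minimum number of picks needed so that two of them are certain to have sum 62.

Group the elements by complementary pair {x, 62−x}: {23,39}, {24,38}, {25,37}, …, giving 8 two-element pairs, the single value 31 (it cannot pair with itself since the integers are distinct), and 3 integers whose partner 62−x falls outside [20,39].
Treating each of those 12 groups as a pigeonhole, one can pick one integer per group — 12 integers — with no two summing to 62.
The 13th integer lands in an occupied pair, forcing a sum of 62.

13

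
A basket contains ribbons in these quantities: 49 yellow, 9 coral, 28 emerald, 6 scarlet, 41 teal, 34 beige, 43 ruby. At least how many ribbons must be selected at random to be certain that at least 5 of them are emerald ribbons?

187

In the worst case for collecting emerald ribbons, every non-emerald ribbon comes out first.
There are 49 + 9 + 6 + 41 + 34 + 43 = 182 non-emerald ribbons altogether.
After those, each further ribbon must be emerald, so 182 + 5 = 187 draws guarantee 5 emerald ribbons.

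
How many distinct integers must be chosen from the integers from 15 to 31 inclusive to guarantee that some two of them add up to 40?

13

Two chosen integers sum to 40 exactly when both halves of some pair {x, 40−x} with 15 ≤ x ≤ 40−x ≤ 25 are chosen — 5 such pairs.
The remaining 7 elements (those with no distinct partner in range) can never complete a 40-sum, so the worst case takes all of them and one from each pair: 7 + 5 = 12.
By the pigeonhole principle, the 13th integer has to be the second member of some pair, so 12 + 1 = 13.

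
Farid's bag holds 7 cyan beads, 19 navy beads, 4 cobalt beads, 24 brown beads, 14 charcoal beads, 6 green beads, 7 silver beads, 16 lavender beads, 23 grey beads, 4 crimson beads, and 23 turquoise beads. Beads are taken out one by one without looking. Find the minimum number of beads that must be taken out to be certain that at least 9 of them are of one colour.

77

Put each drawn bead into a box by colour. The largest draw with every box below 9 takes min(count, 8) from each colour; colours with fewer than 8 contribute all they have.
Σ min(cᵢ, 8) = 7 + 8 + 4 + 8 + 8 + 6 + 7 + 8 + 8 + 4 + 8 = 76.
Draw number 76 + 1 = 77 must push one box to 9.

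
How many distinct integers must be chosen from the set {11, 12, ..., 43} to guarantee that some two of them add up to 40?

25

A set avoiding the sum 40 can contain at most one of each pair {x, 40−x}, plus the 15 elements whose complement lies outside the range or equal to its own complement.
The integers 20, …, 43 (24 of them) are such a set: any two sum to at least 20+21 = 41 > 40.
Any 25th integer completes one of the 9 pairs, so 25 choices force a sum of 40.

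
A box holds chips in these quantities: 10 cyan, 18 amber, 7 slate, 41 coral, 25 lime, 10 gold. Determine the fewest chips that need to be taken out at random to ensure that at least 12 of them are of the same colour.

61

An adversary could hand out at most 11 chips per colour (cyan, slate, gold run out sooner): 10 + 11 + 7 + 11 + 11 + 10 = 60 chips and still no colour has 12.
Pigeonhole: one more chip lands in a colour already at 11, so 61 draws are enough and 60 are not.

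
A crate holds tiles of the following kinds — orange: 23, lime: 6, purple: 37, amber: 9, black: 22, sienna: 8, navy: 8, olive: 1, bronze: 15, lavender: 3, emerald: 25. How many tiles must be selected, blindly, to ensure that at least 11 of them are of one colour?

86

By pigeonhole, put each drawn tile into a box by colour. The largest draw with every box below 11 takes min(count, 10) from each colour; colours with fewer than 10 contribute all they have.
Σ min(cᵢ, 10) = 10 + 6 + 10 + 9 + 10 + 8 + 8 + 1 + 10 + 3 + 10 = 85.
Draw number 85 + 1 = 86 must push one box to 11.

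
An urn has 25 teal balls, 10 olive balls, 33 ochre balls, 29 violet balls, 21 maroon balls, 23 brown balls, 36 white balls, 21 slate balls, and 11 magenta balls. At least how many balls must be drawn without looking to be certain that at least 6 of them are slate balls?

194

In the worst case for collecting slate balls, every non-slate ball comes out first.
There are 25 + 10 + 33 + 29 + 21 + 23 + 36 + 11 = 188 non-slate balls altogether.
After those, each further ball must be slate, so 188 + 6 = 194 draws guarantee 6 slate balls.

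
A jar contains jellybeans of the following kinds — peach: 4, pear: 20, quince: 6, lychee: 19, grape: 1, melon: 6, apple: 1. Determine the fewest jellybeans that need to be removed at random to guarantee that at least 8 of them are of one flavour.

33

Pigeonhole: put each drawn jellybean into a box by flavour. The largest draw with every box below 8 takes min(count, 7) from each flavour; flavours with fewer than 7 contribute all they have.
Σ min(cᵢ, 7) = 4 + 7 + 6 + 7 + 1 + 6 + 1 = 32.
Draw number 32 + 1 = 33 must push one box to 8.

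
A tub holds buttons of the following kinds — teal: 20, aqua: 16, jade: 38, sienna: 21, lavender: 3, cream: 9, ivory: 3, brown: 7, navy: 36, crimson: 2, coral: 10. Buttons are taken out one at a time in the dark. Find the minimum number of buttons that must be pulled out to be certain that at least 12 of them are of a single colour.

90

An adversary could hand out at most 11 buttons per colour (6 colours run out sooner): 11 + 11 + 11 + 11 + 3 + 9 + 3 + 7 + 11 + 2 + 10 = 89 buttons and still no colour has 12.
Pigeonhole: one more button lands in a colour already at 11, so 90 draws are enough and 89 are not.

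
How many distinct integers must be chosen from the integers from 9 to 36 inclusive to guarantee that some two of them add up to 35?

20

Two chosen integers sum to 35 exactly when both halves of some pair {x, 35−x} with 9 ≤ x ≤ 35−x ≤ 26 are chosen — 9 such pairs.
The remaining 10 elements (those with no distinct partner in range) can never complete a 35-sum, so the worst case takes all of them and one from each pair: 10 + 9 = 19.
By pigeonhole, the 20th integer has to be the second member of some pair, so 19 + 1 = 20.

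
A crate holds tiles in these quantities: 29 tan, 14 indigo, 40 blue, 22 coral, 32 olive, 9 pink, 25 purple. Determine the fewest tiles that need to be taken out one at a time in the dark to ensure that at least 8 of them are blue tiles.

In the worst case for collecting blue tiles, every non-blue tile comes out first.
There are 29 + 14 + 22 + 32 + 9 + 25 = 131 non-blue tiles altogether.
After those, each further tile must be blue, so 131 + 8 = 139 draws guarantee 8 blue tiles.

139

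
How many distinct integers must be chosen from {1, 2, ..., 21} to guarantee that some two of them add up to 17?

14

Group the elements by complementary pair {x, 17−x}: {1,16}, {2,15}, {3,14}, …, giving 8 two-element pairs and 5 integers whose partner 17−x falls outside [1,21].
Treating each of those 13 groups as a pigeonhole, one can pick one integer per group — 13 integers — with no two summing to 17.
The 14th integer lands in an occupied pair, forcing a sum of 17.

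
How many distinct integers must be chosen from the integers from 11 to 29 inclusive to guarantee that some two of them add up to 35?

13

Two chosen integers sum to 35 exactly when both halves of some pair {x, 35−x} with 11 ≤ x ≤ 35−x ≤ 24 are chosen — 7 such pairs.
The remaining 5 elements (those with no distinct partner in range) can never complete a 35-sum, so the worst case takes all of them and one from each pair: 5 + 7 = 12.
Pigeonhole: the 13th integer has to be the second member of some pair, so 12 + 1 = 13.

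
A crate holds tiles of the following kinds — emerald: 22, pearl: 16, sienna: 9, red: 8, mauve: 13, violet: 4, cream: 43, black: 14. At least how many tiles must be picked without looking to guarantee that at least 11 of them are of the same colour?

An adversary could hand out at most 10 tiles per colour (sienna, red, violet run out sooner): 10 + 10 + 9 + 8 + 10 + 4 + 10 + 10 = 71 tiles and still no colour has 11.
By pigeonhole, one more tile lands in a colour already at 10, so 72 draws are enough and 71 are not.

72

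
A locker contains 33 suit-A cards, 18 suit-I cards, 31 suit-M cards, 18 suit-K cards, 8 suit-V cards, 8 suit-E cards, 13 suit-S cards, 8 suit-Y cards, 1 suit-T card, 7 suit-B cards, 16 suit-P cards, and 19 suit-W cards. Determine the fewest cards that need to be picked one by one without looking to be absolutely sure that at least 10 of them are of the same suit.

96

An adversary could hand out at most 9 cards per suit (5 suits run out sooner): 9 + 9 + 9 + 9 + 8 + 8 + 9 + 8 + 1 + 7 + 9 + 9 = 95 cards and still no suit has 10.
One more card lands in a suit already at 9, so 96 draws are enough and 95 are not.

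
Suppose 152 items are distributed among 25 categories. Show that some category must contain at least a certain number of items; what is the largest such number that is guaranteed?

7

Pigeonhole: the 25 categories are the holes and the 152 items are the pigeons.
If every category held at most 6 items, the total would be at most 25 × 6 = 150, which is less than 152.
So some category holds at least ⌈152/25⌉ = 7 items.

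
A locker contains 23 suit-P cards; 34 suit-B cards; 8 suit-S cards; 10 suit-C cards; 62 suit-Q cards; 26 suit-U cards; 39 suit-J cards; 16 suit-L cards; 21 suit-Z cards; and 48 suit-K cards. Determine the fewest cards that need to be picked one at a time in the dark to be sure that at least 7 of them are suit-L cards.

In the worst case for collecting suit-L cards, every non-suit-L card comes out first.
There are 23 + 34 + 8 + 10 + 62 + 26 + 39 + 21 + 48 = 271 non-suit-L cards altogether.
After those, each further card must be suit-L, so 271 + 7 = 278 draws guarantee 7 suit-L cards.

278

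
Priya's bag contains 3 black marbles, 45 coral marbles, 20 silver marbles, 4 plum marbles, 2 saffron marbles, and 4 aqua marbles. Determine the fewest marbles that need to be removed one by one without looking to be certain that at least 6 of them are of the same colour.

An adversary could hand out at most 5 marbles per colour (4 colours run out sooner): 3 + 5 + 5 + 4 + 2 + 4 = 23 marbles and still no colour has 6.
One more marble lands in a colour already at 5, so 24 draws are enough and 23 are not.

24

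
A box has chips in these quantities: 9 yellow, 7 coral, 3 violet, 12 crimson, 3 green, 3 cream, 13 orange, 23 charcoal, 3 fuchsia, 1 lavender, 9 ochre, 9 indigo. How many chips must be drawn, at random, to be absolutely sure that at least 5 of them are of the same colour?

42

Put each drawn chip into a box by colour. The largest draw with every box below 5 takes min(count, 4) from each colour; colours with fewer than 4 contribute all they have.
Σ min(cᵢ, 4) = 4 + 4 + 3 + 4 + 3 + 3 + 4 + 4 + 3 + 1 + 4 + 4 = 41.
Draw number 41 + 1 = 42 must push one box to 5.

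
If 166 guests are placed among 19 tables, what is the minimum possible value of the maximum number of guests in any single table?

9

The 19 tables are the holes and the 166 guests are the pigeons.
If every table held at most 8 guests, the total would be at most 19 × 8 = 152, which is less than 166.
So some table holds at least ⌈166/19⌉ = 9 guests.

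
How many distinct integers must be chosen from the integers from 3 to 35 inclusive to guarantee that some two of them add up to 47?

22

Two chosen integers sum to 47 exactly when both halves of some pair {x, 47−x} with 12 ≤ x ≤ 47−x ≤ 35 are chosen — 12 such pairs.
The remaining 9 elements (those with no distinct partner in range) can never complete a 47-sum, so the worst case takes all of them and one from each pair: 9 + 12 = 21.
Pigeonhole: the 22nd integer has to be the second member of some pair, so 21 + 1 = 22.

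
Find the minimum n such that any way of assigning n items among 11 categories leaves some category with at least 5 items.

45

With 44 items one could put exactly 4 in each of the 11 categories, and no category would reach 5.
One more item must land in a category that already has 4, giving it 5.
So 11 × 4 + 1 = 45 items are required.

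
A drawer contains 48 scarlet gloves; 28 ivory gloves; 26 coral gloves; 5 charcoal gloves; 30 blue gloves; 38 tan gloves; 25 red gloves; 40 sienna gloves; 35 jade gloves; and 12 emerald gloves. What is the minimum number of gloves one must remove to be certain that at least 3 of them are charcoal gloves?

285

In the worst case for collecting charcoal gloves, every non-charcoal glove comes out first.
There are 48 + 28 + 26 + 30 + 38 + 25 + 40 + 35 + 12 = 282 non-charcoal gloves altogether.
After those, each further glove must be charcoal, so 282 + 3 = 285 draws guarantee 3 charcoal gloves.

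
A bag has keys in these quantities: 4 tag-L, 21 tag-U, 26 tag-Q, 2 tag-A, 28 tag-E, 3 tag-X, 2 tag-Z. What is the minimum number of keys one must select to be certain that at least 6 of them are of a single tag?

An adversary could hand out at most 5 keys per tag (4 tags run out sooner): 4 + 5 + 5 + 2 + 5 + 3 + 2 = 26 keys and still no tag has 6.
By the pigeonhole principle, one more key lands in a tag already at 5, so 27 draws are enough and 26 are not.

27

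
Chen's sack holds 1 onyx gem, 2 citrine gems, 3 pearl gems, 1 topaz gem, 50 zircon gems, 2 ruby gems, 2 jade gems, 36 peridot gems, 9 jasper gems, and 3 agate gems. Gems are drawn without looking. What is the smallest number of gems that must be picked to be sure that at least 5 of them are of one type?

27

By pigeonhole, the 10 types are the holes; the gems drawn are the pigeons.
To avoid 5 of any one type, the worst case takes at most 4 of each type, or every gem of a type that has fewer than 4.
That gives 1 + 2 + 3 + 1 + 4 + 2 + 2 + 4 + 4 + 3 = 26 gems with no type reaching 5.
The next gem forces some type to 5, so 26 + 1 = 27.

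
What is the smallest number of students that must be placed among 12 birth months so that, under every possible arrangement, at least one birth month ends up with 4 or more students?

37

With 36 students one could put exactly 3 in each of the 12 birth months, and no birth month would reach 4.
One more student must land in a birth month that already has 3, giving it 4.
So 12 × 3 + 1 = 37 students are required.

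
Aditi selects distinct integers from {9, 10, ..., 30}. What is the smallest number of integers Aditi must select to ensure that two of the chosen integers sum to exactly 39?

A set avoiding the sum 39 can contain at most one of each pair {x, 39−x}.
The integers 20, …, 30 (11 of them) are such a set: any two sum to at least 20+21 = 41 > 39.
By pigeonhole, any 12th integer completes one of the 11 pairs, so 12 choices force a sum of 39.

12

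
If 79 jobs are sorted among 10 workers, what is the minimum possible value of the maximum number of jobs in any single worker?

8

The 10 workers are the holes and the 79 jobs are the pigeons.
If every worker held at most 7 jobs, the total would be at most 10 × 7 = 70, which is less than 79.
So some worker holds at least ⌈79/10⌉ = 8 jobs.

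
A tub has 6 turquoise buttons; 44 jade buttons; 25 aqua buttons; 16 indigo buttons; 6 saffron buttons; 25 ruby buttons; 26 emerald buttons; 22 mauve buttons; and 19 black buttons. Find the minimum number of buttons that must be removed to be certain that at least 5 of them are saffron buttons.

In the worst case for collecting saffron buttons, every non-saffron button comes out first.
There are 6 + 44 + 25 + 16 + 25 + 26 + 22 + 19 = 183 non-saffron buttons altogether.
After those, each further button must be saffron, so 183 + 5 = 188 draws guarantee 5 saffron buttons.

188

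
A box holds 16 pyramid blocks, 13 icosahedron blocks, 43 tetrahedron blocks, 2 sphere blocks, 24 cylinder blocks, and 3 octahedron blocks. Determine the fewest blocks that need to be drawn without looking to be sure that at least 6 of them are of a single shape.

By pigeonhole, put each drawn block into a box by shape. The largest draw with every box below 6 takes min(count, 5) from each shape; shapes with fewer than 5 contribute all they have.
Σ min(cᵢ, 5) = 5 + 5 + 5 + 2 + 5 + 3 = 25.
Draw number 25 + 1 = 26 must push one box to 6.

26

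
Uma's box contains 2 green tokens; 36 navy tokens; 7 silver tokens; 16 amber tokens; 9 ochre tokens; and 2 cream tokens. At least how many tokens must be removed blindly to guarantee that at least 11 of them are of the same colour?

41

By pigeonhole, put each drawn token into a box by colour. The largest draw with every box below 11 takes min(count, 10) from each colour; colours with fewer than 10 contribute all they have.
Σ min(cᵢ, 10) = 2 + 10 + 7 + 10 + 9 + 2 = 40.
Draw number 40 + 1 = 41 must push one box to 11.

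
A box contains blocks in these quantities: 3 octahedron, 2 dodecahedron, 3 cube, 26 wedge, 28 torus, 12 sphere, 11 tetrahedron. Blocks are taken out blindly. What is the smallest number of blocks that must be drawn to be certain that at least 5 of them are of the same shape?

The 7 shapes are the holes; the blocks drawn are the pigeons.
To avoid 5 of any one shape, the worst case takes at most 4 of each shape, or every block of a shape that has fewer than 4.
That gives 3 + 2 + 3 + 4 + 4 + 4 + 4 = 24 blocks with no shape reaching 5.
The next block forces some shape to 5, so 24 + 1 = 25.

25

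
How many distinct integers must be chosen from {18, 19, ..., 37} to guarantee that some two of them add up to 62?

Group the elements by complementary pair {x, 62−x}: {25,37}, {26,36}, {27,35}, …, giving 6 two-element pairs, the single value 31 (it cannot pair with itself since the integers are distinct), and 7 integers whose partner 62−x falls outside [18,37].
Treating each of those 14 groups as a pigeonhole, one can pick one integer per group — 14 integers — with no two summing to 62.
The 15th integer lands in an occupied pair, forcing a sum of 62.

15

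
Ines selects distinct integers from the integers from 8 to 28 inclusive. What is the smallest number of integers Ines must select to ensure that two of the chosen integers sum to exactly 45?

16

Group the elements by complementary pair {x, 45−x}: {17,28}, {18,27}, {19,26}, …, giving 6 two-element pairs and 9 integers whose partner 45−x falls outside [8,28].
Treating each of those 15 groups as a pigeonhole, one can pick one integer per group — 15 integers — with no two summing to 45.
The 16th integer lands in an occupied pair, forcing a sum of 45.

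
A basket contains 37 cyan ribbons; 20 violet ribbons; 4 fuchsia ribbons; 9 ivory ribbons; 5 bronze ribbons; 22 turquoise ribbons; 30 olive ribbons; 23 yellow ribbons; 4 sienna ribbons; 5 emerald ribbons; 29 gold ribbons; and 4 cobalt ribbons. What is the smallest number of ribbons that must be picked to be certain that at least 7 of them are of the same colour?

65

The 12 colours are the holes; the ribbons drawn are the pigeons.
To avoid 7 of any one colour, the worst case takes at most 6 of each colour, or every ribbon of a colour that has fewer than 6.
That gives 6 + 6 + 4 + 6 + 5 + 6 + 6 + 6 + 4 + 5 + 6 + 4 = 64 ribbons with no colour reaching 7.
The next ribbon forces some colour to 7, so 64 + 1 = 65.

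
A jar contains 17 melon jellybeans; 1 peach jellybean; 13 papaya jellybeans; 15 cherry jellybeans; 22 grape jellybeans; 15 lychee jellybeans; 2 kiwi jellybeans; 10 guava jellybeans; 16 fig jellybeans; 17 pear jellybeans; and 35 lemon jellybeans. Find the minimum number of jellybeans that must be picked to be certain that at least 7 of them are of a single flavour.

An adversary could hand out at most 6 jellybeans per flavour (peach, kiwi run out sooner): 6 + 1 + 6 + 6 + 6 + 6 + 2 + 6 + 6 + 6 + 6 = 57 jellybeans and still no flavour has 7.
By the pigeonhole principle, one more jellybean lands in a flavour already at 6, so 58 draws are enough and 57 are not.

58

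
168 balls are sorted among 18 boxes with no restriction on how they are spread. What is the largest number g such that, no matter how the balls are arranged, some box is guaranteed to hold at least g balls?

10

The 18 boxes are the holes and the 168 balls are the pigeons.
If every box held at most 9 balls, the total would be at most 18 × 9 = 162, which is less than 168.
So some box holds at least ⌈168/18⌉ = 10 balls.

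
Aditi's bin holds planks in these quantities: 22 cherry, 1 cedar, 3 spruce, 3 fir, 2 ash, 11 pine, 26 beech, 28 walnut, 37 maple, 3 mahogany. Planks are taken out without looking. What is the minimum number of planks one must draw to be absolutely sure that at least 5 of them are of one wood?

33

By pigeonhole, put each drawn plank into a box by wood. The largest draw with every box below 5 takes min(count, 4) from each wood; woods with fewer than 4 contribute all they have.
Σ min(cᵢ, 4) = 4 + 1 + 3 + 3 + 2 + 4 + 4 + 4 + 4 + 3 = 32.
Draw number 32 + 1 = 33 must push one box to 5.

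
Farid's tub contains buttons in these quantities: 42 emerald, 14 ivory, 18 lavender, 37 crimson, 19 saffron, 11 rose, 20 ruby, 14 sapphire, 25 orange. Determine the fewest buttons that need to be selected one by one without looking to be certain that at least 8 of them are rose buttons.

197

In the worst case for collecting rose buttons, every non-rose button comes out first.
There are 42 + 14 + 18 + 37 + 19 + 20 + 14 + 25 = 189 non-rose buttons altogether.
After those, each further button must be rose, so 189 + 8 = 197 draws guarantee 8 rose buttons.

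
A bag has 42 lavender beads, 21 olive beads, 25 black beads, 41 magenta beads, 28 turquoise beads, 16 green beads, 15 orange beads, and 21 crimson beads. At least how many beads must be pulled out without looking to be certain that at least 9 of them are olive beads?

197

In the worst case for collecting olive beads, every non-olive bead comes out first.
There are 42 + 25 + 41 + 28 + 16 + 15 + 21 = 188 non-olive beads altogether.
After those, each further bead must be olive, so 188 + 9 = 197 draws guarantee 9 olive beads.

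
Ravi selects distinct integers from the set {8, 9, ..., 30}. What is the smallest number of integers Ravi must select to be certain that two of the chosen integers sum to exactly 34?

A set avoiding the sum 34 can contain at most one of each pair {x, 34−x}, plus the 5 elements whose complement lies outside the range or equal to its own complement.
The integers 17, …, 30 (14 of them) are such a set: any two sum to at least 17+18 = 35 > 34.
By the pigeonhole principle, any 15th integer completes one of the 9 pairs, so 15 choices force a sum of 34.

15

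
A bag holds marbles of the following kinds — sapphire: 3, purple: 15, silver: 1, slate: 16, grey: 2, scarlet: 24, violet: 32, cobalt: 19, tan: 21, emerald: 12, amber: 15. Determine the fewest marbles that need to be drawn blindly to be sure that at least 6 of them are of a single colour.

By pigeonhole, the 11 colours are the holes; the marbles drawn are the pigeons.
To avoid 6 of any one colour, the worst case takes at most 5 of each colour, or every marble of a colour that has fewer than 5.
That gives 3 + 5 + 1 + 5 + 2 + 5 + 5 + 5 + 5 + 5 + 5 = 46 marbles with no colour reaching 6.
The next marble forces some colour to 6, so 46 + 1 = 47.

47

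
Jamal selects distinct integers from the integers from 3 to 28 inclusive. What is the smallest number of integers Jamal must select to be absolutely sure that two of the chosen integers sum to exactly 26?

Two chosen integers sum to 26 exactly when both halves of some pair {x, 26−x} with 3 ≤ x ≤ 26−x ≤ 23 are chosen — 10 such pairs.
The remaining 6 elements (those with no distinct partner in range) can never complete a 26-sum, so the worst case takes all of them and one from each pair: 6 + 10 = 16.
By the pigeonhole principle, the 17th integer has to be the second member of some pair, so 16 + 1 = 17.

17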